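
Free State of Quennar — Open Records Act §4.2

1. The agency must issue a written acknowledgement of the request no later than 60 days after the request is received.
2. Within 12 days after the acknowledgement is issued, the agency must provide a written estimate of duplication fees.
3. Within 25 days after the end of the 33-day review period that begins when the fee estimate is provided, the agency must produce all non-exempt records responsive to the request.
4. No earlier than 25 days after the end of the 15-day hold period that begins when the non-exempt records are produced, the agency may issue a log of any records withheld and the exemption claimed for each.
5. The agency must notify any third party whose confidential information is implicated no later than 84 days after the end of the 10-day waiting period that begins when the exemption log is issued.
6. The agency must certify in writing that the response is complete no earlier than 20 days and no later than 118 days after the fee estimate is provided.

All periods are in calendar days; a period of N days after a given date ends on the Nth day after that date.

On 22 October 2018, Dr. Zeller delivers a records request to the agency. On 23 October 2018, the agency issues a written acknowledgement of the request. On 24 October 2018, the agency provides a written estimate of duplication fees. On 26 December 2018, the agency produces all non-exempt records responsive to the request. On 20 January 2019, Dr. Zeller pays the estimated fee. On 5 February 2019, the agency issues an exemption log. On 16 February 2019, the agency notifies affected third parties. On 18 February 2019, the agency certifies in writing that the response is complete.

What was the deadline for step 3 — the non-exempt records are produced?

21 December 2018

The fee estimate is provided on 24 October 2018; the 33-day review period therefore ends 26 November 2018, and step 3 runs from that date. 25 days after 26 November 2018 is 21 December 2018.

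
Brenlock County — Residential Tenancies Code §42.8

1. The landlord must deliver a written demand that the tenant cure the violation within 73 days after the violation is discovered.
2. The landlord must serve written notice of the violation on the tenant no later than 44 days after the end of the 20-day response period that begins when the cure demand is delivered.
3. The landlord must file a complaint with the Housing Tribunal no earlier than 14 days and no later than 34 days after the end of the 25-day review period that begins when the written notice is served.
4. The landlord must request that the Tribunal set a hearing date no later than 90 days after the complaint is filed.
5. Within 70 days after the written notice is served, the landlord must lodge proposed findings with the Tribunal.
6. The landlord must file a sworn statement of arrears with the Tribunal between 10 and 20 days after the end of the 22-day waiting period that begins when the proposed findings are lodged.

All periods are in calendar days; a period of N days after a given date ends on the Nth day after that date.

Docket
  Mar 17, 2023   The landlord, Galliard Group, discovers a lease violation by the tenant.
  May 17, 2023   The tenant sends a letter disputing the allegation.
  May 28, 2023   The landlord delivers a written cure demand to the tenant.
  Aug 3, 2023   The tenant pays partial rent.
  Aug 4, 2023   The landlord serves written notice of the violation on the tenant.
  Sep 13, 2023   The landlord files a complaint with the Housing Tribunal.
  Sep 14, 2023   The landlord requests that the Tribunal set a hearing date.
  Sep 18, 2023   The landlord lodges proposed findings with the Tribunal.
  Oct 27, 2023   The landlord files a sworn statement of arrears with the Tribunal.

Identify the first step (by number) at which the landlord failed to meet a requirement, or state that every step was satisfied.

Step 1: 73 days after Mar 17, 2023 (when the violation is discovered) is May 29, 2023; completed May 28, 2023, before the deadline.
Step 2: 44 days after Jun 17, 2023 (end of the 20-day response period, which began when the cure demand is delivered on May 28, 2023) is Jul 31, 2023; Aug 4, 2023 misses that deadline by 4 days.
That is the first point of non-compliance.

Step 2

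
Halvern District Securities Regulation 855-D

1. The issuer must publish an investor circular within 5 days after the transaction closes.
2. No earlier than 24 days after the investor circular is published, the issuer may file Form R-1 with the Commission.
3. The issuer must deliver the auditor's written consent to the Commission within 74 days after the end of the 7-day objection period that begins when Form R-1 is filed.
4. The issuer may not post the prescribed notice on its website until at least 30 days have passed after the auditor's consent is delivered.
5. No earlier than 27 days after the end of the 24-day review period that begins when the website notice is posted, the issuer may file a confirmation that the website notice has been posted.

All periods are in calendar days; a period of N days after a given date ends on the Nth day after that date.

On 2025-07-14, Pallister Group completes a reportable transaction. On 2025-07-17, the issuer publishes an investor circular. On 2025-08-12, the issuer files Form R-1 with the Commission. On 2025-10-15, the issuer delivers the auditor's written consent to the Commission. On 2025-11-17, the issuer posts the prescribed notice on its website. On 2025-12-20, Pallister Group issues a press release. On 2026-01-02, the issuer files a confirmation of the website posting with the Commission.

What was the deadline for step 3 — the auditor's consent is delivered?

Form R-1 is filed on 2025-08-12; the 7-day objection period therefore ends 2025-08-19, and step 3 runs from that date. 74 days after 2025-08-19 is 2025-11-01.

2025-11-01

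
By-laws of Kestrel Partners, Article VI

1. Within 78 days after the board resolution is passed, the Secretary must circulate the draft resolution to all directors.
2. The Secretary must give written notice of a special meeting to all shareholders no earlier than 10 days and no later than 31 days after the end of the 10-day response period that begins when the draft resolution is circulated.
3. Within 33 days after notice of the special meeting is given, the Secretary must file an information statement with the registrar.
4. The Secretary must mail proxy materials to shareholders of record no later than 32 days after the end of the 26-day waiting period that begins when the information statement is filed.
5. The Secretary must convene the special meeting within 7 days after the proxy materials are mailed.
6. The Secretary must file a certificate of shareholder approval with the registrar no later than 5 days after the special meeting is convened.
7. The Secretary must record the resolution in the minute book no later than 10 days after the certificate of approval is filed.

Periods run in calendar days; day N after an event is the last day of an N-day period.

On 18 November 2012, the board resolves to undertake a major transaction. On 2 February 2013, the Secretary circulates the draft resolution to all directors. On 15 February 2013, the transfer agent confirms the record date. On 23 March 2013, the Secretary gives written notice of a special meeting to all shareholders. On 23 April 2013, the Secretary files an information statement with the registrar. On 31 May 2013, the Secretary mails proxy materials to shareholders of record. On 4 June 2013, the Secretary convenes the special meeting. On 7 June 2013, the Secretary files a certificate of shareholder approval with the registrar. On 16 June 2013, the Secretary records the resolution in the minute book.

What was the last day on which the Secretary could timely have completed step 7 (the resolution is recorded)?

17 June 2013

Step 7 runs from 7 June 2013, when the certificate of approval is filed. 10 days after 7 June 2013 is 17 June 2013.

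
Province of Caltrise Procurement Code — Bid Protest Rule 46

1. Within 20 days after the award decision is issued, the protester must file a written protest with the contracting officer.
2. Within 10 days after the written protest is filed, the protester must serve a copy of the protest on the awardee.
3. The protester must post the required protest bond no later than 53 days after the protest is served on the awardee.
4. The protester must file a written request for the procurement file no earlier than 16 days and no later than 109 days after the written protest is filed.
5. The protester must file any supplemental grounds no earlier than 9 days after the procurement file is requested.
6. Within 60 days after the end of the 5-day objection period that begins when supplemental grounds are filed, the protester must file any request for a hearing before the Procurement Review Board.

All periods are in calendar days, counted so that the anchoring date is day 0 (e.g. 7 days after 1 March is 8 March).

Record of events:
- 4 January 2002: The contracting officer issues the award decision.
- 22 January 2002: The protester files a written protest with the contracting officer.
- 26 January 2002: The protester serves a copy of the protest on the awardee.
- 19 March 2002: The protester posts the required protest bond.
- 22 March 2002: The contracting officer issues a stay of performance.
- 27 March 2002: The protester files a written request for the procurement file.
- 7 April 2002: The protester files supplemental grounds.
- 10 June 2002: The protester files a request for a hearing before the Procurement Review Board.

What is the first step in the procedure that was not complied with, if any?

Step 1: 20 days after 4 January 2002 (when the award decision is issued) is 24 January 2002; 22 January 2002 is within that limit.
Step 2: 10 days after 22 January 2002 (when the written protest is filed) is 1 February 2002; done 26 January 2002 — timely.
Step 3: 53 days after 26 January 2002 (when the protest is served on the awardee) is 20 March 2002; completed 19 March 2002, before the deadline.
Step 4: the window is 16–109 days after 22 January 2002 (when the written protest is filed), so 7 February 2002 through 11 May 2002; 27 March 2002 falls inside that range.
Step 5: the earliest permitted date is 9 days after 27 March 2002 (when the procurement file is requested), i.e. 5 April 2002; done 7 April 2002, after the minimum wait.
Step 6: 60 days after 12 April 2002 (end of the 5-day objection period, which began when supplemental grounds are filed on 7 April 2002) is 11 June 2002; 10 June 2002 is within that limit.

None — every step was satisfied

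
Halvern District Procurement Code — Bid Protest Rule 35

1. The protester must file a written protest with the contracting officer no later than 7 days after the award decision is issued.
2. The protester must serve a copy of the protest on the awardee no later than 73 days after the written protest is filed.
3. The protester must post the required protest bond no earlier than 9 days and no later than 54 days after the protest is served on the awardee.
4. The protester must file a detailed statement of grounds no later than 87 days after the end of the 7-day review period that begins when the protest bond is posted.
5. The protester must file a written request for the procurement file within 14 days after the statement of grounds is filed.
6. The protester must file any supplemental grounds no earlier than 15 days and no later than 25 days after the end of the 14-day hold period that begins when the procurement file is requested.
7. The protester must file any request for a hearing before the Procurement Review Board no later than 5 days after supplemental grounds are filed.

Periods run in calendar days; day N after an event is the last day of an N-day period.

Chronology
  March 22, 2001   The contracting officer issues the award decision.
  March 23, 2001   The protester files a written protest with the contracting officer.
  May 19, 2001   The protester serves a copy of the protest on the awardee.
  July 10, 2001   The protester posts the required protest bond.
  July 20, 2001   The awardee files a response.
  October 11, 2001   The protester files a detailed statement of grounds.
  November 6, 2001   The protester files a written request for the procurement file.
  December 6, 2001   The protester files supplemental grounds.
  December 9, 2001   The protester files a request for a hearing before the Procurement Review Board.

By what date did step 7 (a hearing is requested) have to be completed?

Step 7 runs from December 6, 2001, when supplemental grounds are filed. 5 days after December 6, 2001 is December 11, 2001.

December 11, 2001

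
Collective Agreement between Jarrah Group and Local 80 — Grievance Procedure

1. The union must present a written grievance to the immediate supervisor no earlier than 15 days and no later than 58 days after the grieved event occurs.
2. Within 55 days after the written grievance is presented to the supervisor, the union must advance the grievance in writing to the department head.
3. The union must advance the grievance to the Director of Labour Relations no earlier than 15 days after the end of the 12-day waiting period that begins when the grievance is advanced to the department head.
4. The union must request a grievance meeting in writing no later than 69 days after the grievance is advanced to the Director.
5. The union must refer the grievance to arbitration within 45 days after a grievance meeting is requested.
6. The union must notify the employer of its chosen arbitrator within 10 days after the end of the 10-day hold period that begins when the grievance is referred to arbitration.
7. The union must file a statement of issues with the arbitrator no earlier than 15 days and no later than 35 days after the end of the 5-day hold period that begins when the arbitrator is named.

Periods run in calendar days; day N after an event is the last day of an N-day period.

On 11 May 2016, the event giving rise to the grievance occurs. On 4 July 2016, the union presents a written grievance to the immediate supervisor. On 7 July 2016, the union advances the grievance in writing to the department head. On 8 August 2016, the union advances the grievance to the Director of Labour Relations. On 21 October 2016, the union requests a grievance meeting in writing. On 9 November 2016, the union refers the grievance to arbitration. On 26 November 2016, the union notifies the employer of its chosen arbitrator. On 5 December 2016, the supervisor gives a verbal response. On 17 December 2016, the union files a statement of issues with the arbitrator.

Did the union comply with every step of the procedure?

No

Step 1 — 15 and 58 days from 11 May 2016 (when the grieved event occurs) are 26 May 2016 and 8 July 2016 respectively; 4 July 2016 falls inside that range.
Step 2 — counting 55 days from 4 July 2016 (when the written grievance is presented to the supervisor) gives a deadline of 28 August 2016; completed 7 July 2016, before the deadline.
Step 3 — must wait 15 days from 19 July 2016 (end of the 12-day waiting period, which began when the grievance is advanced to the department head on 7 July 2016), so not before 3 August 2016; done 8 August 2016 — permitted.
Step 4 — counting 69 days from 8 August 2016 (when the grievance is advanced to the Director) gives a deadline of 16 October 2016; not done until 21 October 2016, 5 days after the deadline.
No need to go further; step 4 was not satisfied.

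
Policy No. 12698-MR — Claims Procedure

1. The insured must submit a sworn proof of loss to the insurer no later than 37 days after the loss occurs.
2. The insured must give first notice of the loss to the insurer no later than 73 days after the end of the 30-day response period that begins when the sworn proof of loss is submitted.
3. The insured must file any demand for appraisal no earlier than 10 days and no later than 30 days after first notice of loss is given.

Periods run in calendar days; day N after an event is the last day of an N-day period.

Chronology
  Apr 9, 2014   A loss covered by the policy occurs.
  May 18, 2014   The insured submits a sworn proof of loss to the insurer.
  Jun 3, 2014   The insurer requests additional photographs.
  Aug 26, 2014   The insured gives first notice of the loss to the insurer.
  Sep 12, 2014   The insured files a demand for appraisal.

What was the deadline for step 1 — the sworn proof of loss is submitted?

May 16, 2014

Step 1 runs from Apr 9, 2014, when the loss occurs. 37 days after Apr 9, 2014 is May 16, 2014.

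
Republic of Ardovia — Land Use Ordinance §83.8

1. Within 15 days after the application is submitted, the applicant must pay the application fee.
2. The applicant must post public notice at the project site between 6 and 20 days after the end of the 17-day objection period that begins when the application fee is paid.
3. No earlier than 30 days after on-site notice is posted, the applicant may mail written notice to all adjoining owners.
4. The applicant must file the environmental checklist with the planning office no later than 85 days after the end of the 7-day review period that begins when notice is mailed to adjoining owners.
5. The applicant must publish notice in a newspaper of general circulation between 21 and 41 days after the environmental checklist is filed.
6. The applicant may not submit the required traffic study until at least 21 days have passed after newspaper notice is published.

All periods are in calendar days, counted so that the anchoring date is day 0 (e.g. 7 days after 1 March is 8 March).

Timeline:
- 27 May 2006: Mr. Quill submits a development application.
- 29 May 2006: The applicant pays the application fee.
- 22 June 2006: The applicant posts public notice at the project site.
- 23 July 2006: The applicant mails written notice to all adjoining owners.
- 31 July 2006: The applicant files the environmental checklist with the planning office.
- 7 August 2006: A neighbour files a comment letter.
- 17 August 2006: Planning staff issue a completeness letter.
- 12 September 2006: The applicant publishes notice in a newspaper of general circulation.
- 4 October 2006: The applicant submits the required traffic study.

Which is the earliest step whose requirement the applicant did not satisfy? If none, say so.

Step 5

Step 1 — counting 15 days from 27 May 2006 (when the application is submitted) gives a deadline of 11 June 2006; done 29 May 2006 — timely.
Step 2 — 6 and 20 days from 15 June 2006 (end of the 17-day objection period, which began when the application fee is paid on 29 May 2006) are 21 June 2006 and 5 July 2006 respectively; 22 June 2006 falls inside that range.
Step 3 — must wait 30 days from 22 June 2006 (when on-site notice is posted), so not before 22 July 2006; 23 July 2006 is on or after that date.
Step 4 — counting 85 days from 30 July 2006 (end of the 7-day review period, which began when notice is mailed to adjoining owners on 23 July 2006) gives a deadline of 23 October 2006; completed 31 July 2006, before the deadline.
Step 5 — 21 and 41 days from 31 July 2006 (when the environmental checklist is filed) are 21 August 2006 and 10 September 2006 respectively; 12 September 2006 is 2 days past the end of the window.
Later steps need not be reached.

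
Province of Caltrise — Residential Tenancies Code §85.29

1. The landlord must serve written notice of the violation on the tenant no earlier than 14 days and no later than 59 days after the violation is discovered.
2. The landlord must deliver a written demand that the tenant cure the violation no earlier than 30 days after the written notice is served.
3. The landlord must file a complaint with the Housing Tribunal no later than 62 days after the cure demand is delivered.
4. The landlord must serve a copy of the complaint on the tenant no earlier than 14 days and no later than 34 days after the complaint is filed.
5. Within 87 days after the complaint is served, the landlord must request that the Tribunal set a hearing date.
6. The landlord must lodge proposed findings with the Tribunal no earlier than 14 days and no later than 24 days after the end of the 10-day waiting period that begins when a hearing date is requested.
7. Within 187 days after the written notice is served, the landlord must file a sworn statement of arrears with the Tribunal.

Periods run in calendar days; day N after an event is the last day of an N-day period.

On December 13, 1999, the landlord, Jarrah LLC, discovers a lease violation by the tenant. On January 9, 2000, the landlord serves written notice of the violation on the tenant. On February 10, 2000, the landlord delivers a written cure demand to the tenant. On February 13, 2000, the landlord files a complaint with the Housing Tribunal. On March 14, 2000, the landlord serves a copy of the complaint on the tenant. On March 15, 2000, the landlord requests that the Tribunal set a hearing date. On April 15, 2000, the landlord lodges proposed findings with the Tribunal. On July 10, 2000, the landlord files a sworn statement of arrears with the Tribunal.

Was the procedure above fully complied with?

(1) the permitted window runs from December 13, 1999 + 14 = December 27, 1999 to December 13, 1999 + 59 = February 10, 2000; done January 9, 2000 — within the window.
(2) permitted from January 9, 2000 + 30 days = February 8, 2000 onward; February 10, 2000 is on or after that date.
(3) due by February 10, 2000 + 62 days = April 12, 2000; done February 13, 2000 — timely.
(4) the permitted window runs from February 13, 2000 + 14 = February 27, 2000 to February 13, 2000 + 34 = March 18, 2000; done March 14, 2000 — within the window.
(5) due by March 14, 2000 + 87 days = June 9, 2000; done March 15, 2000 — timely.
(6) the permitted window runs from March 25, 2000 + 14 = April 8, 2000 to March 25, 2000 + 24 = April 18, 2000; done April 15, 2000 — within the window.
(7) due by January 9, 2000 + 187 days = July 14, 2000; done July 10, 2000 — timely.

Yes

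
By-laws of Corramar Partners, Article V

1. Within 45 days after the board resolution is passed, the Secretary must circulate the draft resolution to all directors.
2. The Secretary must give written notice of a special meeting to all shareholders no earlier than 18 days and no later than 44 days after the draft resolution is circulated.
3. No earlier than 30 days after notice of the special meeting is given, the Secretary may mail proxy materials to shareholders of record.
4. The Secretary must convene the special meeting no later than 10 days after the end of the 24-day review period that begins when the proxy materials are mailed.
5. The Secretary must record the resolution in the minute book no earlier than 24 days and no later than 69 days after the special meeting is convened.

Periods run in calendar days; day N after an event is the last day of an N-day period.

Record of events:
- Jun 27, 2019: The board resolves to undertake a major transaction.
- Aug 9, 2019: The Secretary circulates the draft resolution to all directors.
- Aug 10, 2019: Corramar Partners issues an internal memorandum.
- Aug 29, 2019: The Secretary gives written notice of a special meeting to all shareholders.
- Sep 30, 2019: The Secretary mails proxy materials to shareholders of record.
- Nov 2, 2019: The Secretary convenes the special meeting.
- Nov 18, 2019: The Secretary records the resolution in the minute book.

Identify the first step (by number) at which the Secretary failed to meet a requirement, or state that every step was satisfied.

Step 5

Step 1 — counting 45 days from Jun 27, 2019 (when the board resolution is passed) gives a deadline of Aug 11, 2019; completed Aug 9, 2019, before the deadline.
Step 2 — 18 and 44 days from Aug 9, 2019 (when the draft resolution is circulated) are Aug 27, 2019 and Sep 22, 2019 respectively; done Aug 29, 2019 — within the window.
Step 3 — must wait 30 days from Aug 29, 2019 (when notice of the special meeting is given), so not before Sep 28, 2019; done Sep 30, 2019 — permitted.
Step 4 — counting 10 days from Oct 24, 2019 (end of the 24-day review period, which began when the proxy materials are mailed on Sep 30, 2019) gives a deadline of Nov 3, 2019; Nov 2, 2019 is within that limit.
Step 5 — 24 and 69 days from Nov 2, 2019 (when the special meeting is convened) are Nov 26, 2019 and Jan 10, 2020 respectively; Nov 18, 2019 is 8 days too early.
Later steps need not be reached.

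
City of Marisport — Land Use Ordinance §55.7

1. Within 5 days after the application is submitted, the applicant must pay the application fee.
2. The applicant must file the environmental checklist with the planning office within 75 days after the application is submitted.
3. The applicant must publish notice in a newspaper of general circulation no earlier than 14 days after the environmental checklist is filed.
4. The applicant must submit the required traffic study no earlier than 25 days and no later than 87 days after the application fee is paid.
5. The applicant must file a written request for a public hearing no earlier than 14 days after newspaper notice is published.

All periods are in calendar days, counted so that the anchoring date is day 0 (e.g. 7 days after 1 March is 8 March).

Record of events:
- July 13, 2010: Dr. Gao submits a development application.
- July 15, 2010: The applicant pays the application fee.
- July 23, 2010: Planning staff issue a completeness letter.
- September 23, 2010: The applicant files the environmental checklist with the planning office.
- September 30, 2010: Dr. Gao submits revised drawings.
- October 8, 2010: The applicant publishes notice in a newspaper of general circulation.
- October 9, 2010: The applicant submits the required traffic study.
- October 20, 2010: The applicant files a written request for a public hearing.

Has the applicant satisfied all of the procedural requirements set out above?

No

Step 1: 5 days after July 13, 2010 (when the application is submitted) is July 18, 2010; July 15, 2010 is within that limit.
Step 2: 75 days after July 13, 2010 (when the application is submitted) is September 26, 2010; completed September 23, 2010, before the deadline.
Step 3: the earliest permitted date is 14 days after September 23, 2010 (when the environmental checklist is filed), i.e. October 7, 2010; done October 8, 2010 — permitted.
Step 4: the window is 25–87 days after July 15, 2010 (when the application fee is paid), so August 9, 2010 through October 10, 2010; October 9, 2010 falls inside that range.
Step 5: the earliest permitted date is 14 days after October 8, 2010 (when newspaper notice is published), i.e. October 22, 2010; done October 20, 2010 — 2 days too early.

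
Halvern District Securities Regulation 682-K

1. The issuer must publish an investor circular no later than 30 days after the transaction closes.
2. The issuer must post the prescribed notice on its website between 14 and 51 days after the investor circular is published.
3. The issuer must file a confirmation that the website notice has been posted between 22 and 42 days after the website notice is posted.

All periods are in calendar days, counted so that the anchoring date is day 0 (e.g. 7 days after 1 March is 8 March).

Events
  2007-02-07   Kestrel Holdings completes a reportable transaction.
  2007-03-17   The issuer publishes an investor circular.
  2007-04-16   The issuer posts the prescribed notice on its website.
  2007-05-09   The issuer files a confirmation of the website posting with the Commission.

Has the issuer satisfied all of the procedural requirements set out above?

(1) due by 2007-02-07 + 30 days = 2007-03-09; not done until 2007-03-17, 8 days after the deadline.
Later steps need not be reached.

No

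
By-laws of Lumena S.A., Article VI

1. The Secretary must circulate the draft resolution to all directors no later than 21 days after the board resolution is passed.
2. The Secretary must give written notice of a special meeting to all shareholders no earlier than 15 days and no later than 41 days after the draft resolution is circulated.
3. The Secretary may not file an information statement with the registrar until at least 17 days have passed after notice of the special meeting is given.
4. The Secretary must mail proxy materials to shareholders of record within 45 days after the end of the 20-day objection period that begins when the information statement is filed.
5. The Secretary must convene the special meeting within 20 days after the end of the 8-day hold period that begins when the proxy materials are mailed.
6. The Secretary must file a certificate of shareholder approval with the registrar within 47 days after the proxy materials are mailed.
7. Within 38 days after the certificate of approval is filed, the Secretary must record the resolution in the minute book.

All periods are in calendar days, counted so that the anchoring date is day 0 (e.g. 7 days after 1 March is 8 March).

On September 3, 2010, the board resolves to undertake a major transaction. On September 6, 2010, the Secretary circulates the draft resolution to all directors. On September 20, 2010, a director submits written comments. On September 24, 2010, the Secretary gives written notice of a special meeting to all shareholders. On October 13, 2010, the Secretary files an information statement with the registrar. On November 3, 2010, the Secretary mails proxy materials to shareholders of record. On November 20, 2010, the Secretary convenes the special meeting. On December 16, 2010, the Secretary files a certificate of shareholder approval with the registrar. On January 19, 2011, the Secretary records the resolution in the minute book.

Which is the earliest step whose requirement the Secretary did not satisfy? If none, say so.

None — every step was satisfied

Step 1: 21 days after September 3, 2010 (when the board resolution is passed) is September 24, 2010; done September 6, 2010 — timely.
Step 2: the window is 15–41 days after September 6, 2010 (when the draft resolution is circulated), so September 21, 2010 through October 17, 2010; done September 24, 2010, which is between those dates.
Step 3: the earliest permitted date is 17 days after September 24, 2010 (when notice of the special meeting is given), i.e. October 11, 2010; done October 13, 2010 — permitted.
Step 4: 45 days after November 2, 2010 (end of the 20-day objection period, which began when the information statement is filed on October 13, 2010) is December 17, 2010; November 3, 2010 is within that limit.
Step 5: 20 days after November 11, 2010 (end of the 8-day hold period, which began when the proxy materials are mailed on November 3, 2010) is December 1, 2010; done November 20, 2010 — timely.
Step 6: 47 days after November 3, 2010 (when the proxy materials are mailed) is December 20, 2010; done December 16, 2010 — timely.
Step 7: 38 days after December 16, 2010 (when the certificate of approval is filed) is January 23, 2011; January 19, 2011 is within that limit.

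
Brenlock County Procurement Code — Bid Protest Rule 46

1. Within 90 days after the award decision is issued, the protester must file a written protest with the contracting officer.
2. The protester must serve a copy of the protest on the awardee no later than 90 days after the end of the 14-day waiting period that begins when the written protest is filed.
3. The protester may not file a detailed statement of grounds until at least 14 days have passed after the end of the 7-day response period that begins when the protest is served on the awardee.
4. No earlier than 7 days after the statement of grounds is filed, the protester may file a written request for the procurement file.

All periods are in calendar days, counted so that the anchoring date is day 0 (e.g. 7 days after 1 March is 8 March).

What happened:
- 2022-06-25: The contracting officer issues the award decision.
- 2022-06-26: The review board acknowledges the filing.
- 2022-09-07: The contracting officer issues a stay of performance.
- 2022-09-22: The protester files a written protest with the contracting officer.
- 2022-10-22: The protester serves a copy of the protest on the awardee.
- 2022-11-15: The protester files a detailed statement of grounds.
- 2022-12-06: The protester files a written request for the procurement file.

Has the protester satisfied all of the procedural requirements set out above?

(1) due by 2022-06-25 + 90 days = 2022-09-23; 2022-09-22 is within that limit.
(2) due by 2022-10-06 + 90 days = 2023-01-04; 2022-10-22 is within that limit.
(3) permitted from 2022-10-29 + 14 days = 2022-11-12 onward; 2022-11-15 is on or after that date.
(4) permitted from 2022-11-15 + 7 days = 2022-11-22 onward; done 2022-12-06 — permitted.

Yes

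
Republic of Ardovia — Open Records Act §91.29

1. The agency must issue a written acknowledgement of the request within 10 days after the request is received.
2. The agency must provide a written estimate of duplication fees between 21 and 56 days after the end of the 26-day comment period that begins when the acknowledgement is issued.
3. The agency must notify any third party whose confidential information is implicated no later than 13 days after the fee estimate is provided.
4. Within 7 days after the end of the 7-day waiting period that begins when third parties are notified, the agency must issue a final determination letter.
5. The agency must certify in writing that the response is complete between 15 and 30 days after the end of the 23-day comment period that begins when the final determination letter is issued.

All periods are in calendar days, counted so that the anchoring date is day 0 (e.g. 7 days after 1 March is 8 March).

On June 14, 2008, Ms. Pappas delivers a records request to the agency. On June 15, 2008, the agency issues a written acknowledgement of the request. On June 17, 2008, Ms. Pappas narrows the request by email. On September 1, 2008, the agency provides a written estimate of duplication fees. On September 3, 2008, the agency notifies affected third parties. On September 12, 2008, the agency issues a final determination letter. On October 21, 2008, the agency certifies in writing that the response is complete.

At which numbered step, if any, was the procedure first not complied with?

Step 1 — counting 10 days from June 14, 2008 (when the request is received) gives a deadline of June 24, 2008; done June 15, 2008 — timely.
Step 2 — 21 and 56 days from July 11, 2008 (end of the 26-day comment period, which began when the acknowledgement is issued on June 15, 2008) are August 1, 2008 and September 5, 2008 respectively; September 1, 2008 falls inside that range.
Step 3 — counting 13 days from September 1, 2008 (when the fee estimate is provided) gives a deadline of September 14, 2008; done September 3, 2008 — timely.
Step 4 — counting 7 days from September 10, 2008 (end of the 7-day waiting period, which began when third parties are notified on September 3, 2008) gives a deadline of September 17, 2008; September 12, 2008 is within that limit.
Step 5 — 15 and 30 days from October 5, 2008 (end of the 23-day comment period, which began when the final determination letter is issued on September 12, 2008) are October 20, 2008 and November 4, 2008 respectively; done October 21, 2008, which is between those dates.

None — every step was satisfied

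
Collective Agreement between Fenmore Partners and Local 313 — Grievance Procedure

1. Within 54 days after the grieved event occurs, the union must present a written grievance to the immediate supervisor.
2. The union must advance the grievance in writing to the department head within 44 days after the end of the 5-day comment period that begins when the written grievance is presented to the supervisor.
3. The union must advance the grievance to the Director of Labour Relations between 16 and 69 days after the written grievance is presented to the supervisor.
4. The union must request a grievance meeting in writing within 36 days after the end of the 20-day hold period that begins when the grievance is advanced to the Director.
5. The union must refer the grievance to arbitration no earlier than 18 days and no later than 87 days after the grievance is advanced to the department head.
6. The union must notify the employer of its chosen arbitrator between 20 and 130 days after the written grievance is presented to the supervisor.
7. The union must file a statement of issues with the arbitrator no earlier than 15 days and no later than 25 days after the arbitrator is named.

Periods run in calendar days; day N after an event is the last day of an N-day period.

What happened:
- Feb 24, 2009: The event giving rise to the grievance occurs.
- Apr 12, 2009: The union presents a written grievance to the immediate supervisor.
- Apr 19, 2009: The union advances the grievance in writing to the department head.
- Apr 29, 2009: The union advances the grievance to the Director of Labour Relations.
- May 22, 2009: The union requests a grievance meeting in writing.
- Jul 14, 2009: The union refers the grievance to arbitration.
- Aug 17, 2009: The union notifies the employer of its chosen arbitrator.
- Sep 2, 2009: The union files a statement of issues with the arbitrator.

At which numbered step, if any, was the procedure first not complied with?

Step 1: 54 days after Feb 24, 2009 (when the grieved event occurs) is Apr 19, 2009; Apr 12, 2009 is within that limit.
Step 2: 44 days after Apr 17, 2009 (end of the 5-day comment period, which began when the written grievance is presented to the supervisor on Apr 12, 2009) is May 31, 2009; done Apr 19, 2009 — timely.
Step 3: the window is 16–69 days after Apr 12, 2009 (when the written grievance is presented to the supervisor), so Apr 28, 2009 through Jun 20, 2009; done Apr 29, 2009, which is between those dates.
Step 4: 36 days after May 19, 2009 (end of the 20-day hold period, which began when the grievance is advanced to the Director on Apr 29, 2009) is Jun 24, 2009; done May 22, 2009 — timely.
Step 5: the window is 18–87 days after Apr 19, 2009 (when the grievance is advanced to the department head), so May 7, 2009 through Jul 15, 2009; Jul 14, 2009 falls inside that range.
Step 6: the window is 20–130 days after Apr 12, 2009 (when the written grievance is presented to the supervisor), so May 2, 2009 through Aug 20, 2009; done Aug 17, 2009, which is between those dates.
Step 7: the window is 15–25 days after Aug 17, 2009 (when the arbitrator is named), so Sep 1, 2009 through Sep 11, 2009; Sep 2, 2009 falls inside that range.

None — every step was satisfied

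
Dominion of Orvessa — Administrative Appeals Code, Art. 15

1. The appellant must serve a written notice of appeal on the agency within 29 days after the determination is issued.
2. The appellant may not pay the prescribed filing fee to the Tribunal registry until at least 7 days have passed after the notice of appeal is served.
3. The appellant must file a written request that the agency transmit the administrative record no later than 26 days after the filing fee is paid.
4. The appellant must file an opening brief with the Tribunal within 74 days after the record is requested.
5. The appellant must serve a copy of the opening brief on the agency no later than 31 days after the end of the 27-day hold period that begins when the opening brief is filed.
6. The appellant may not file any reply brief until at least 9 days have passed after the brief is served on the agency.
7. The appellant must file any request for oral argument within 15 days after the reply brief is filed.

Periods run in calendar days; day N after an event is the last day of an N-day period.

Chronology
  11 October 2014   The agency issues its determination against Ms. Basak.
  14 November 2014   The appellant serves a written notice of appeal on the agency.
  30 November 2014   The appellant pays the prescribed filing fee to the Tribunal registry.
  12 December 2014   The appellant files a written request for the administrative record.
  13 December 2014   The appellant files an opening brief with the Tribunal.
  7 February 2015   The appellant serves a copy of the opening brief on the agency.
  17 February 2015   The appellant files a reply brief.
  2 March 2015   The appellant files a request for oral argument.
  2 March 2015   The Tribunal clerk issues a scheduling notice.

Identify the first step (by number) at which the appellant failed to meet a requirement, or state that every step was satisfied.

Step 1

(1) due by 11 October 2014 + 29 days = 9 November 2014; 14 November 2014 misses that deadline by 5 days.
Later steps need not be reached.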